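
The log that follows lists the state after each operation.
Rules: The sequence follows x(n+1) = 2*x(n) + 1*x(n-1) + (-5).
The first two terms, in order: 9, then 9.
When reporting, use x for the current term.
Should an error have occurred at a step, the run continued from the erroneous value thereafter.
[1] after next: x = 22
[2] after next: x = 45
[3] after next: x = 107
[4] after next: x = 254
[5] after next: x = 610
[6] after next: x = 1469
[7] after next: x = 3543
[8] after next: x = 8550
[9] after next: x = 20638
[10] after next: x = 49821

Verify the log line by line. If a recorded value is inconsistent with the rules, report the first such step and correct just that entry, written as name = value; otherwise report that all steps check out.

Recomputing the run from the initial state:
step 1: x = 22
step 2: x = 48
step 3: x = 113
step 4: x = 269
step 5: x = 646
step 6: x = 1556
step 7: x = 3753
step 8: x = 9057
step 9: x = 21862
step 10: x = 52776
The first disagreement with the log is at step 2, where the value should be x = 48.

step 2, x = 48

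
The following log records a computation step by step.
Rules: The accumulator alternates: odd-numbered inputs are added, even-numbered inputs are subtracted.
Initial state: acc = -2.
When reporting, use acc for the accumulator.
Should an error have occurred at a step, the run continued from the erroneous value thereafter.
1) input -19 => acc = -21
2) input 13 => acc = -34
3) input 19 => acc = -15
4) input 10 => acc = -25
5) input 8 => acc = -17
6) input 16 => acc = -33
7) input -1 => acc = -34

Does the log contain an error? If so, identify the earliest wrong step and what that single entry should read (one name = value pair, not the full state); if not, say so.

Recomputing the run from the initial state:
step 1: acc = -21
step 2: acc = -34
step 3: acc = -15
step 4: acc = -25
step 5: acc = -17
step 6: acc = -33
step 7: acc = -34
This matches the log at every step.

no error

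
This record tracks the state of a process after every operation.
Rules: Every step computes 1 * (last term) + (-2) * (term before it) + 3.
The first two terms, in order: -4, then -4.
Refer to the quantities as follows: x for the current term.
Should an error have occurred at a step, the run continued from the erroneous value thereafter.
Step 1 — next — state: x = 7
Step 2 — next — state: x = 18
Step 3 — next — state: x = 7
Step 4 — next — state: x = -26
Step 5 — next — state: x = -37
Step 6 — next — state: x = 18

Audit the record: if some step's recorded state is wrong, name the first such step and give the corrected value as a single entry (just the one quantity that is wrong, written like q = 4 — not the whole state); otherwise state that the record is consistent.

no error

Recomputing the run from the initial state:
step 1: x = 7
step 2: x = 18
step 3: x = 7
step 4: x = -26
step 5: x = -37
step 6: x = 18
This matches the record at every step.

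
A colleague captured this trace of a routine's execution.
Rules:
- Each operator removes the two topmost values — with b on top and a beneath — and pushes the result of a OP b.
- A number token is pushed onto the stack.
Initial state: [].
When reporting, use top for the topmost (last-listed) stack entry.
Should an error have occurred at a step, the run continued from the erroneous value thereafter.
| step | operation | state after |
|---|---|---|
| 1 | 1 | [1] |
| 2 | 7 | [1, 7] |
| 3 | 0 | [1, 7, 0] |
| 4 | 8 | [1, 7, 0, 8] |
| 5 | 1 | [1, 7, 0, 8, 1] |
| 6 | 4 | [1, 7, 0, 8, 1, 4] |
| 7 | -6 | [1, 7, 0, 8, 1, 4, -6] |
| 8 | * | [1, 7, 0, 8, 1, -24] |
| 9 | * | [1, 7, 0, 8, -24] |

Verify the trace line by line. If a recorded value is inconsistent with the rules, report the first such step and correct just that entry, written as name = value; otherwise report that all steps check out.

step 1: push 1: top = 1 -> same as recorded
step 2: push 7: top = 7 -> consistent with the trace
step 3: push 0: top = 0 -> verified
step 4: push 8: top = 8 -> checks out
step 5: push 1: top = 1 -> exactly as logged
step 6: push 4: top = 4 -> confirmed correct
step 7: push -6: top = -6 -> matches
step 8: 4 * -6 = -24 -> matches
step 9: 1 * -24 = -24 -> checks out
No step deviates from the rules.

no error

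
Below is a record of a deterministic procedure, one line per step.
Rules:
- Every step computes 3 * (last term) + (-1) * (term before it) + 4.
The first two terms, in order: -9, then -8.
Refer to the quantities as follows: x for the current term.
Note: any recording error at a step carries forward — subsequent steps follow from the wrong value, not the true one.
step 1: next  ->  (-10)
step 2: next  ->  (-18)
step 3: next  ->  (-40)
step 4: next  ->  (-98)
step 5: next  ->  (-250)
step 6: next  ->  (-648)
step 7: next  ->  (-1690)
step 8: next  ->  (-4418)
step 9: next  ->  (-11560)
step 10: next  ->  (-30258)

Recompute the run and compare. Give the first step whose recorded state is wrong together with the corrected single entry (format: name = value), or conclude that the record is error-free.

Step 1: x = 3*(-8) + (-1)*(-9) + (4) = -11 — the entry is off here.
First deviation found at step 1; the corrected entry is x = -11.

step 1, x = -11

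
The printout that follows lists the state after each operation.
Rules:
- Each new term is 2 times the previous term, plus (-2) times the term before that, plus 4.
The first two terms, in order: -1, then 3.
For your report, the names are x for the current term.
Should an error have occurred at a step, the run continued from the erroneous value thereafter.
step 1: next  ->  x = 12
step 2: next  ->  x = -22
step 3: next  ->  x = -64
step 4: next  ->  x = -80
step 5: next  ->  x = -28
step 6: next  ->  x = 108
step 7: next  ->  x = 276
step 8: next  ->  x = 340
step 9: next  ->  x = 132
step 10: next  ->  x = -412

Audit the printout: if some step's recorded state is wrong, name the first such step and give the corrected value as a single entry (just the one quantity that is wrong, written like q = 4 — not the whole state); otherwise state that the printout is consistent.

step 2, x = 22

step 1: x = 2*(3) + (-2)*(-1) + (4) = 12 -> verified
step 2: x = 2*(12) + (-2)*(3) + (4) = 22 -> the entry is off here
Conclusion: step 2 carries the first error; the entry should be x = 22.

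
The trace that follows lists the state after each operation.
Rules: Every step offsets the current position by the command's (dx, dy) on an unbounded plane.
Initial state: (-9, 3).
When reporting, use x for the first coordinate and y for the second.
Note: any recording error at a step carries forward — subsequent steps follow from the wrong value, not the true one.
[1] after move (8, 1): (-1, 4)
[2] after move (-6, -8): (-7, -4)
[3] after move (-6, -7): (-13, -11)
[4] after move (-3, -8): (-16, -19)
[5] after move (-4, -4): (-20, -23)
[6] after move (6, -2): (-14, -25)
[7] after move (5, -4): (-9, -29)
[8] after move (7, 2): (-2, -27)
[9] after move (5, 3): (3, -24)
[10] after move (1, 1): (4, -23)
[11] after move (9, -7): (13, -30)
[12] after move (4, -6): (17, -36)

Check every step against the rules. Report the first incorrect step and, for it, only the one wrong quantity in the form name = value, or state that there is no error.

no error

1. x = -9 + (8) = -1, y = 3 + (1) = 4 (agrees with the trace)
2. x = -1 + (-6) = -7, y = 4 + (-8) = -4 (in agreement)
3. x = -7 + (-6) = -13, y = -4 + (-7) = -11 (agrees with the trace)
4. x = -13 + (-3) = -16, y = -11 + (-8) = -19 (exactly as logged)
5. x = -16 + (-4) = -20, y = -19 + (-4) = -23 (no discrepancy)
6. x = -20 + (6) = -14, y = -23 + (-2) = -25 (confirmed correct)
7. x = -14 + (5) = -9, y = -25 + (-4) = -29 (matches)
8. x = -9 + (7) = -2, y = -29 + (2) = -27 (consistent with the trace)
9. x = -2 + (5) = 3, y = -27 + (3) = -24 (matches)
10. x = 3 + (1) = 4, y = -24 + (1) = -23 (same as recorded)
11. x = 4 + (9) = 13, y = -23 + (-7) = -30 (verified)
12. x = 13 + (4) = 17, y = -30 + (-6) = -36 (verified)
All entries verified; no error found.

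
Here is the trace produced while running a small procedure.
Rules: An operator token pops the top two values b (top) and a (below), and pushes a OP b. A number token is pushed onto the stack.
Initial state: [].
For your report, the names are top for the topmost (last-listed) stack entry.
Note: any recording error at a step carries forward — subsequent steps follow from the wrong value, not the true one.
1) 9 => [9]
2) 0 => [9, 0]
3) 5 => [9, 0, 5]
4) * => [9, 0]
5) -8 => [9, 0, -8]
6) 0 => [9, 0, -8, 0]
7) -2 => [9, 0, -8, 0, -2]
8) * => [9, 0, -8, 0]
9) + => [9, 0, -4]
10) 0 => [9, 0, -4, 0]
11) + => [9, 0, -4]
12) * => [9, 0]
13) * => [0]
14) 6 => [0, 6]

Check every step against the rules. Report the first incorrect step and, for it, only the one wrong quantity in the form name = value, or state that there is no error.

step 9, top = -8

step 1: push 9: top = 9 -> consistent with the trace
step 2: push 0: top = 0 -> matches
step 3: push 5: top = 5 -> matches
step 4: 0 * 5 = 0 -> agrees with the trace
step 5: push -8: top = -8 -> checks out
step 6: push 0: top = 0 -> confirmed correct
step 7: push -2: top = -2 -> verified
step 8: 0 * -2 = 0 -> checks out
step 9: -8 + 0 = -8 -> not what was recorded
Conclusion: step 9 carries the first error; the entry should be top = -8.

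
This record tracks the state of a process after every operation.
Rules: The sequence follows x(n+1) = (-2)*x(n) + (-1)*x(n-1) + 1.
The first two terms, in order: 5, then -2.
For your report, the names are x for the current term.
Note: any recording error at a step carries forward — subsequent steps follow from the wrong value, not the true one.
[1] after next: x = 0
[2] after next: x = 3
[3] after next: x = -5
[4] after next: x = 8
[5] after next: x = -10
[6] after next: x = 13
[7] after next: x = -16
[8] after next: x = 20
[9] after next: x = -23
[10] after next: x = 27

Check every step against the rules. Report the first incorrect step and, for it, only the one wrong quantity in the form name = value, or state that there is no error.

step 7, x = -15

step 1: x = -2*(-2) + (-1)*(5) + (1) = 0 -> checks out
step 2: x = -2*(0) + (-1)*(-2) + (1) = 3 -> no discrepancy
step 3: x = -2*(3) + (-1)*(0) + (1) = -5 -> same as recorded
step 4: x = -2*(-5) + (-1)*(3) + (1) = 8 -> exactly as logged
step 5: x = -2*(8) + (-1)*(-5) + (1) = -10 -> same as recorded
step 6: x = -2*(-10) + (-1)*(8) + (1) = 13 -> exactly as logged
step 7: x = -2*(13) + (-1)*(-10) + (1) = -15 -> the record disagrees here
Step 7 is the first one off; corrected, x = -15.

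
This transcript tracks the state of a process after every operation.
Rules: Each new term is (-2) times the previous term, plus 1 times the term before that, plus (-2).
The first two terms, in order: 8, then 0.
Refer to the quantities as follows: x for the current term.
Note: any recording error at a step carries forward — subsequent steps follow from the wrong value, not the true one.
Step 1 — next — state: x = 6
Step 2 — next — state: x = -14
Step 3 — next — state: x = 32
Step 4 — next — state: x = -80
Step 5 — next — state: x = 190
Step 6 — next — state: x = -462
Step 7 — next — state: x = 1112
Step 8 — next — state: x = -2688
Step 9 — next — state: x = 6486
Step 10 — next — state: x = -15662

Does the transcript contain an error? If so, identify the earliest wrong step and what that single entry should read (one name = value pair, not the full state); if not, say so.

no error

1. x = -2*(0) + (1)*(8) + (-2) = 6 (in agreement)
2. x = -2*(6) + (1)*(0) + (-2) = -14 (same as recorded)
3. x = -2*(-14) + (1)*(6) + (-2) = 32 (matches)
4. x = -2*(32) + (1)*(-14) + (-2) = -80 (verified)
5. x = -2*(-80) + (1)*(32) + (-2) = 190 (consistent with the transcript)
6. x = -2*(190) + (1)*(-80) + (-2) = -462 (in agreement)
7. x = -2*(-462) + (1)*(190) + (-2) = 1112 (consistent with the transcript)
8. x = -2*(1112) + (1)*(-462) + (-2) = -2688 (consistent with the transcript)
9. x = -2*(-2688) + (1)*(1112) + (-2) = 6486 (same as recorded)
10. x = -2*(6486) + (1)*(-2688) + (-2) = -15662 (checks out)
No step deviates from the rules.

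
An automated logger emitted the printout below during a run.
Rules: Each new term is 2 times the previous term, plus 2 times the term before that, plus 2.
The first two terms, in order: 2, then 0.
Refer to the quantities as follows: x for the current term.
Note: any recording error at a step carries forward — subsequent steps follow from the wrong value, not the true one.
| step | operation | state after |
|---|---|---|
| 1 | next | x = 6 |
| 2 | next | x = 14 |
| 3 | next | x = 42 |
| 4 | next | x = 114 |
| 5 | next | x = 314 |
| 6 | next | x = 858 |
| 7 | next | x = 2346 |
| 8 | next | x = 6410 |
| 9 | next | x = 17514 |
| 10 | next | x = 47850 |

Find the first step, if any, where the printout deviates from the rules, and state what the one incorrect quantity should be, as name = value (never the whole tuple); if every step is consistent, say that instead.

Step 1: x = 2*(0) + (2)*(2) + (2) = 6 — confirmed correct.
Step 2: x = 2*(6) + (2)*(0) + (2) = 14 — in agreement.
Step 3: x = 2*(14) + (2)*(6) + (2) = 42 — matches.
Step 4: x = 2*(42) + (2)*(14) + (2) = 114 — consistent with the printout.
Step 5: x = 2*(114) + (2)*(42) + (2) = 314 — consistent with the printout.
Step 6: x = 2*(314) + (2)*(114) + (2) = 858 — no discrepancy.
Step 7: x = 2*(858) + (2)*(314) + (2) = 2346 — in agreement.
Step 8: x = 2*(2346) + (2)*(858) + (2) = 6410 — no discrepancy.
Step 9: x = 2*(6410) + (2)*(2346) + (2) = 17514 — confirmed correct.
Step 10: x = 2*(17514) + (2)*(6410) + (2) = 47850 — matches.
Each recorded entry agrees with the recomputation.

no error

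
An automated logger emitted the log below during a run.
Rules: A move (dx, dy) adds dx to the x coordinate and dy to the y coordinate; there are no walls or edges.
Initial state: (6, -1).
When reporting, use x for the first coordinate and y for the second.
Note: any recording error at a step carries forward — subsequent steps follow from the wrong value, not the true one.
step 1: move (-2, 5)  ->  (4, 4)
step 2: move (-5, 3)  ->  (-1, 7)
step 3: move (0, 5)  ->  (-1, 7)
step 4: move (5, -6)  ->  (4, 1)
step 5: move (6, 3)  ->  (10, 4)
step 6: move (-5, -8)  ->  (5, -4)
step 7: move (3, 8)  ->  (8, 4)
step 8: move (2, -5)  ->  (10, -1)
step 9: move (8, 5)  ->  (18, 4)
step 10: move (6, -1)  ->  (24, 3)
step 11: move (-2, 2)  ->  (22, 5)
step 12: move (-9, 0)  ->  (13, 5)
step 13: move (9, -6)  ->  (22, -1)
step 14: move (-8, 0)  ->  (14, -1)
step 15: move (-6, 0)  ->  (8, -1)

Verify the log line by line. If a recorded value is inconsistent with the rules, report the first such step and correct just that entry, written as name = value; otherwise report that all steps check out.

Step 1: x = 6 + (-2) = 4, y = -1 + (5) = 4 — matches.
Step 2: x = 4 + (-5) = -1, y = 4 + (3) = 7 — same as recorded.
Step 3: x = -1 + (0) = -1, y = 7 + (5) = 12 — the log has a different value.
Step 3 is the first one off; corrected, y = 12.

step 3, y = 12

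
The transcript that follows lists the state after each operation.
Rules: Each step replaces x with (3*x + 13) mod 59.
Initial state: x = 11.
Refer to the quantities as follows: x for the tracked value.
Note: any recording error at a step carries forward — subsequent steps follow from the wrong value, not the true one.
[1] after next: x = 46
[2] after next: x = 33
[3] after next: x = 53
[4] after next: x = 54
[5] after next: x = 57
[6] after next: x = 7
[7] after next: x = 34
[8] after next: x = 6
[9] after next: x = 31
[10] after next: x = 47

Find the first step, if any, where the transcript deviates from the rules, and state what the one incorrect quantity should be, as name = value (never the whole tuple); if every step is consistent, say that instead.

step 1: x = (3*11 + 13) mod 59 = 46 -> no discrepancy
step 2: x = (3*46 + 13) mod 59 = 33 -> checks out
step 3: x = (3*33 + 13) mod 59 = 53 -> confirmed correct
step 4: x = (3*53 + 13) mod 59 = 54 -> same as recorded
step 5: x = (3*54 + 13) mod 59 = 57 -> matches
step 6: x = (3*57 + 13) mod 59 = 7 -> same as recorded
step 7: x = (3*7 + 13) mod 59 = 34 -> no discrepancy
step 8: x = (3*34 + 13) mod 59 = 56 -> a discrepancy with the transcript
First deviation found at step 8; the corrected entry is x = 56.

step 8, x = 56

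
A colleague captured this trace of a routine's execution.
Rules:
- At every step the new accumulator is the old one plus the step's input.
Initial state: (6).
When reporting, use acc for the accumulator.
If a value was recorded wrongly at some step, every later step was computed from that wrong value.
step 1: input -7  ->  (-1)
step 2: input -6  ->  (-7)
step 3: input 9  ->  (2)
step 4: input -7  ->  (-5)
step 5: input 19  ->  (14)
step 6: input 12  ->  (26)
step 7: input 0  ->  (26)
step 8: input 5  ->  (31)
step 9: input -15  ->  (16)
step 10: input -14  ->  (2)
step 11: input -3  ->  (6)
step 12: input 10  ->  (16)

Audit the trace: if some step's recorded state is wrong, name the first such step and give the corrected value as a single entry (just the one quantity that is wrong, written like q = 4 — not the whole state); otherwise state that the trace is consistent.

Recomputing the run from the initial state:
step 1: acc = -1
step 2: acc = -7
step 3: acc = 2
step 4: acc = -5
step 5: acc = 14
step 6: acc = 26
step 7: acc = 26
step 8: acc = 31
step 9: acc = 16
step 10: acc = 2
step 11: acc = -1
step 12: acc = 9
The first disagreement with the trace is at step 11, where the value should be acc = -1.

step 11, acc = -1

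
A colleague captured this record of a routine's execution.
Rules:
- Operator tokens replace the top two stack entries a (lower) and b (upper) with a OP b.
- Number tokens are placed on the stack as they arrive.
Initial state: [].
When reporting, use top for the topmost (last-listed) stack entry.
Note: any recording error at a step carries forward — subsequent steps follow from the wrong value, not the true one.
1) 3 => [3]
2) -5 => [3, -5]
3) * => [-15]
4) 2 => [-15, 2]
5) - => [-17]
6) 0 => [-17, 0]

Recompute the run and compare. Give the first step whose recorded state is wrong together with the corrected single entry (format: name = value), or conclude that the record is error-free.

1. push 3: top = 3 (no discrepancy)
2. push -5: top = -5 (confirmed correct)
3. 3 * -5 = -15 (verified)
4. push 2: top = 2 (matches)
5. -15 - 2 = -17 (checks out)
6. push 0: top = 0 (verified)
Nothing is out of place; the run is error-free.

no error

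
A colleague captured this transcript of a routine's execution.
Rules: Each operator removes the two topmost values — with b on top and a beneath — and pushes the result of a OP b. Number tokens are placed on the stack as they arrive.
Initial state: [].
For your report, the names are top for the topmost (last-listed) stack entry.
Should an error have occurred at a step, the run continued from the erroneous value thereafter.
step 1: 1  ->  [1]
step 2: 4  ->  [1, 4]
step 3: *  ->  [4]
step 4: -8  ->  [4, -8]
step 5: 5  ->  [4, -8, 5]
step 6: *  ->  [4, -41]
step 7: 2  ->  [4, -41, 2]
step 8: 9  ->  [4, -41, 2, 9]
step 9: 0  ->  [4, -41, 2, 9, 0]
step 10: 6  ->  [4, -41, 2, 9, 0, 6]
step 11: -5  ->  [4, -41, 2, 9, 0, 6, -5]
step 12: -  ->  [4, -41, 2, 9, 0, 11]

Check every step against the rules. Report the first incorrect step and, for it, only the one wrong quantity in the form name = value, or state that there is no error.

step 6, top = -40

step 1: push 1: top = 1 -> verified
step 2: push 4: top = 4 -> matches
step 3: 1 * 4 = 4 -> verified
step 4: push -8: top = -8 -> consistent with the transcript
step 5: push 5: top = 5 -> consistent with the transcript
step 6: -8 * 5 = -40 -> a discrepancy with the transcript
So the first discrepancy is step 6, where the right value is top = -40.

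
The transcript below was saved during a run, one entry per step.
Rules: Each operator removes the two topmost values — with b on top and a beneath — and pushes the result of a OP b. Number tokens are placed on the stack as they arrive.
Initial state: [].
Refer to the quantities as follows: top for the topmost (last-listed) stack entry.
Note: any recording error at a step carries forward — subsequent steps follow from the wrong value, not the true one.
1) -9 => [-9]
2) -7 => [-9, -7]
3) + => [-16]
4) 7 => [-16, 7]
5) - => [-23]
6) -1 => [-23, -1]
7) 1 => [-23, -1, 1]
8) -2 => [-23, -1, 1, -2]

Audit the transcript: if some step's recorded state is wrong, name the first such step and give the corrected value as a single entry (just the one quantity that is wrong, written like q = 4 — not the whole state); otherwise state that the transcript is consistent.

no error

Recomputing the run from the initial state:
step 1: [-9]
step 2: [-9, -7]
step 3: [-16]
step 4: [-16, 7]
step 5: [-23]
step 6: [-23, -1]
step 7: [-23, -1, 1]
step 8: [-23, -1, 1, -2]
This matches the transcript at every step.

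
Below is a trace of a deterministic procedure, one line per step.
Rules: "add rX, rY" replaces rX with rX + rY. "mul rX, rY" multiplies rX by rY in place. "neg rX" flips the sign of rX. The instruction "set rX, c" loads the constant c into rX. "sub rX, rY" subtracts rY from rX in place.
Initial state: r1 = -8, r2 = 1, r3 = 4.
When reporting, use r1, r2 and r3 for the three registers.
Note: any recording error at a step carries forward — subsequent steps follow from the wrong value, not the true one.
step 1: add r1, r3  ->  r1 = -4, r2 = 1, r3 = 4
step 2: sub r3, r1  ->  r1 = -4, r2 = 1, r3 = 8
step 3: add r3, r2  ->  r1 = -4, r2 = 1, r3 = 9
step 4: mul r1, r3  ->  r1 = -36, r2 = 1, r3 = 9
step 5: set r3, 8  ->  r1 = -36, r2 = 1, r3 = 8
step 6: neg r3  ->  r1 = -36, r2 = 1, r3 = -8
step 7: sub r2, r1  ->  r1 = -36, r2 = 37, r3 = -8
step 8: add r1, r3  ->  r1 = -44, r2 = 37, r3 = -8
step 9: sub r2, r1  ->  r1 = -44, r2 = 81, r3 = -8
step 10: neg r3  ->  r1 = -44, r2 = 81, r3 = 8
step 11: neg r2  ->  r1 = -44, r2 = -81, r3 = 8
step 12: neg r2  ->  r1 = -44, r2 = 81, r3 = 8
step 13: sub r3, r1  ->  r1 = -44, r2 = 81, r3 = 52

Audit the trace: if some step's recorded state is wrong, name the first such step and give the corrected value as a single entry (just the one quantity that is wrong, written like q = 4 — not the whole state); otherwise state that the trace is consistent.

no error

1. r1 = -8 + 4 = -4 (same as recorded)
2. r3 = 4 - -4 = 8 (exactly as logged)
3. r3 = 8 + 1 = 9 (same as recorded)
4. r1 = -4 * 9 = -36 (no discrepancy)
5. r3 = 8 (checks out)
6. r3 = -(8) = -8 (verified)
7. r2 = 1 - -36 = 37 (exactly as logged)
8. r1 = -36 + -8 = -44 (verified)
9. r2 = 37 - -44 = 81 (checks out)
10. r3 = -(-8) = 8 (checks out)
11. r2 = -(81) = -81 (checks out)
12. r2 = -(-81) = 81 (in agreement)
13. r3 = 8 - -44 = 52 (consistent with the trace)
Nothing is out of place; the run is error-free.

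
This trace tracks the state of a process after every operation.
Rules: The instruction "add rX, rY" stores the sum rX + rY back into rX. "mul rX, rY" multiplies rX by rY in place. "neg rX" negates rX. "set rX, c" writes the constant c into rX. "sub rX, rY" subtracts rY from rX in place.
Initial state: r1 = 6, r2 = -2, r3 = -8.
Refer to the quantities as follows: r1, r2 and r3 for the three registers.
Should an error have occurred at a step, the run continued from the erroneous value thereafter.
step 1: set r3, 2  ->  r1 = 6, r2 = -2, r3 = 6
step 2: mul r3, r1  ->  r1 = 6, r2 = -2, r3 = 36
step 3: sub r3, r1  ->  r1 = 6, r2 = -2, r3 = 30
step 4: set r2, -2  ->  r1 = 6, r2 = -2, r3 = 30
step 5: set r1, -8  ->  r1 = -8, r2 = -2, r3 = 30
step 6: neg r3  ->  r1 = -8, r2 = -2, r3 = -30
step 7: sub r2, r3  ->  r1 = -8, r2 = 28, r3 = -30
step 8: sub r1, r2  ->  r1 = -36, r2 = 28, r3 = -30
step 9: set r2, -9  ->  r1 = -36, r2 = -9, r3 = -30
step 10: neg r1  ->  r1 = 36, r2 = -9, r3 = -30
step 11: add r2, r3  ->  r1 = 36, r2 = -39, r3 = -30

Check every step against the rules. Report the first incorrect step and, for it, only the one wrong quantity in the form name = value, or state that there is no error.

Step 1: r3 = 2 — the recorded entry deviates here.
The audit stops at step 1: the recorded entry is wrong and should be r3 = 2.

step 1, r3 = 2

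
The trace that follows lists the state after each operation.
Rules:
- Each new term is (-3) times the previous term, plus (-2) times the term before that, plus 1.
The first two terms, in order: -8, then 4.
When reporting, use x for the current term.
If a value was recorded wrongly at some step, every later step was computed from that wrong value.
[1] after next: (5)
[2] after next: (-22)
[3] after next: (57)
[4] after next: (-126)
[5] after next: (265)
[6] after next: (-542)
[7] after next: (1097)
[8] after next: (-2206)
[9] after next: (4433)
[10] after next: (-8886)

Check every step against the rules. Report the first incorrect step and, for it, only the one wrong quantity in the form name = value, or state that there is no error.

1. x = -3*(4) + (-2)*(-8) + (1) = 5 (matches)
2. x = -3*(5) + (-2)*(4) + (1) = -22 (confirmed correct)
3. x = -3*(-22) + (-2)*(5) + (1) = 57 (same as recorded)
4. x = -3*(57) + (-2)*(-22) + (1) = -126 (verified)
5. x = -3*(-126) + (-2)*(57) + (1) = 265 (same as recorded)
6. x = -3*(265) + (-2)*(-126) + (1) = -542 (agrees with the trace)
7. x = -3*(-542) + (-2)*(265) + (1) = 1097 (checks out)
8. x = -3*(1097) + (-2)*(-542) + (1) = -2206 (verified)
9. x = -3*(-2206) + (-2)*(1097) + (1) = 4425 (first mismatch against the trace)
Conclusion: step 9 carries the first error; the entry should be x = 4425.

step 9, x = 4425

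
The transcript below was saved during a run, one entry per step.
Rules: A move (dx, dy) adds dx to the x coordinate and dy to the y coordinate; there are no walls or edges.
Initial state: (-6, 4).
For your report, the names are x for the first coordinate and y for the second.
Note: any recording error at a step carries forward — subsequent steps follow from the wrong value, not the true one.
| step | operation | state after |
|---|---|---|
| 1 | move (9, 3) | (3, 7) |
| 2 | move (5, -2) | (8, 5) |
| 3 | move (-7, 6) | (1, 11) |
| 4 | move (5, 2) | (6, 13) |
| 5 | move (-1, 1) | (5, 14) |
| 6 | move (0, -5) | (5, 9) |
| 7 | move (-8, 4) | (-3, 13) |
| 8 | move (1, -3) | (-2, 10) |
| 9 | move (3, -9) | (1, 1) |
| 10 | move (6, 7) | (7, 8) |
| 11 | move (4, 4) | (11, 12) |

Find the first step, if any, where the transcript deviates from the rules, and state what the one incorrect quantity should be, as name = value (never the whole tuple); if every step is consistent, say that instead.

no error

step 1: x = -6 + (9) = 3, y = 4 + (3) = 7 -> matches
step 2: x = 3 + (5) = 8, y = 7 + (-2) = 5 -> exactly as logged
step 3: x = 8 + (-7) = 1, y = 5 + (6) = 11 -> checks out
step 4: x = 1 + (5) = 6, y = 11 + (2) = 13 -> confirmed correct
step 5: x = 6 + (-1) = 5, y = 13 + (1) = 14 -> exactly as logged
step 6: x = 5 + (0) = 5, y = 14 + (-5) = 9 -> consistent with the transcript
step 7: x = 5 + (-8) = -3, y = 9 + (4) = 13 -> exactly as logged
step 8: x = -3 + (1) = -2, y = 13 + (-3) = 10 -> exactly as logged
step 9: x = -2 + (3) = 1, y = 10 + (-9) = 1 -> no discrepancy
step 10: x = 1 + (6) = 7, y = 1 + (7) = 8 -> verified
step 11: x = 7 + (4) = 11, y = 8 + (4) = 12 -> checks out
No step deviates from the rules.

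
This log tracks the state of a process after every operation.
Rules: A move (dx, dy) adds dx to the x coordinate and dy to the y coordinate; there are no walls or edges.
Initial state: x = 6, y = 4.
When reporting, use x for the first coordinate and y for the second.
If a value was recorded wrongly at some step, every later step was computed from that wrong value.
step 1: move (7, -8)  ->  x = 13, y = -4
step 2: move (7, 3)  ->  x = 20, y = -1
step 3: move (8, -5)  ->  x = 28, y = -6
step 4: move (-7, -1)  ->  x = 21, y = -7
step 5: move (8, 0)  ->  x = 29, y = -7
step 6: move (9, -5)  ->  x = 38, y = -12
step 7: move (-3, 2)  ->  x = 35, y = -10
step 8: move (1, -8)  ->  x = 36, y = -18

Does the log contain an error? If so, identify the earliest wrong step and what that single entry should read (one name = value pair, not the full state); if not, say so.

1. x = 6 + (7) = 13, y = 4 + (-8) = -4 (same as recorded)
2. x = 13 + (7) = 20, y = -4 + (3) = -1 (agrees with the log)
3. x = 20 + (8) = 28, y = -1 + (-5) = -6 (confirmed correct)
4. x = 28 + (-7) = 21, y = -6 + (-1) = -7 (checks out)
5. x = 21 + (8) = 29, y = -7 + (0) = -7 (agrees with the log)
6. x = 29 + (9) = 38, y = -7 + (-5) = -12 (no discrepancy)
7. x = 38 + (-3) = 35, y = -12 + (2) = -10 (no discrepancy)
8. x = 35 + (1) = 36, y = -10 + (-8) = -18 (no discrepancy)
No step deviates from the rules.

no error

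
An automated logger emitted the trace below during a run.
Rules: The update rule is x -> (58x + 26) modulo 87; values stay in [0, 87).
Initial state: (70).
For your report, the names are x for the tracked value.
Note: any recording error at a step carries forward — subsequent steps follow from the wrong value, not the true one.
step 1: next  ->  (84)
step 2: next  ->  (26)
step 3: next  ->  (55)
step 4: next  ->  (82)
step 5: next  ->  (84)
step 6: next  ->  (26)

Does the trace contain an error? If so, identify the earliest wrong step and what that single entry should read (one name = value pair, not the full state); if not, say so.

step 1: x = (58*70 + 26) mod 87 = 84 -> no discrepancy
step 2: x = (58*84 + 26) mod 87 = 26 -> agrees with the trace
step 3: x = (58*26 + 26) mod 87 = 55 -> matches
step 4: x = (58*55 + 26) mod 87 = 84 -> first mismatch against the trace
Step 4 is the first one off; corrected, x = 84.

step 4, x = 84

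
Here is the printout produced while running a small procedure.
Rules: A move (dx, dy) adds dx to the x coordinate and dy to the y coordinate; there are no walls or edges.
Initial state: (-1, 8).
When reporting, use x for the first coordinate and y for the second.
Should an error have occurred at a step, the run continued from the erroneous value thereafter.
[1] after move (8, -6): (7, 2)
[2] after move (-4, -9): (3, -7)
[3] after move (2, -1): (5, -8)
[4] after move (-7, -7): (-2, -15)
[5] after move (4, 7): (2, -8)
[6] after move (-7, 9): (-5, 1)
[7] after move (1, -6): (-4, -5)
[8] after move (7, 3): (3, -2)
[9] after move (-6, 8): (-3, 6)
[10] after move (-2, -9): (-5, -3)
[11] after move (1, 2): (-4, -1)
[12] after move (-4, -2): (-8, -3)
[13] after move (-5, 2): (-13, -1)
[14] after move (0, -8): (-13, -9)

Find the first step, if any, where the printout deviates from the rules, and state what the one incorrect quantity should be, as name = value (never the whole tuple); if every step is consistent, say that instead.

no error

Recomputing the run from the initial state:
step 1: x = 7, y = 2
step 2: x = 3, y = -7
step 3: x = 5, y = -8
step 4: x = -2, y = -15
step 5: x = 2, y = -8
step 6: x = -5, y = 1
step 7: x = -4, y = -5
step 8: x = 3, y = -2
step 9: x = -3, y = 6
step 10: x = -5, y = -3
step 11: x = -4, y = -1
step 12: x = -8, y = -3
step 13: x = -13, y = -1
step 14: x = -13, y = -9
This matches the printout at every step.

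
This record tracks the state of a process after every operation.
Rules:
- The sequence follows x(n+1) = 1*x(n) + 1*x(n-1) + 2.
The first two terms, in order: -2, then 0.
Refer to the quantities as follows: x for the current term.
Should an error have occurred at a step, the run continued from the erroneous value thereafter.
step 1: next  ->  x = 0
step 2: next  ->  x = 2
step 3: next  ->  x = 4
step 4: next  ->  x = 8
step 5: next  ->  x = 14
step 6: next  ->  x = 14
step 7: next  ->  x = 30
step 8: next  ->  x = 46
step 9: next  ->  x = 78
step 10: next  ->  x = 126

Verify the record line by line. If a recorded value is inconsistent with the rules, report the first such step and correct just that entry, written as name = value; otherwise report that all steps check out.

step 6, x = 24

step 1: x = 1*(0) + (1)*(-2) + (2) = 0 -> matches
step 2: x = 1*(0) + (1)*(0) + (2) = 2 -> consistent with the record
step 3: x = 1*(2) + (1)*(0) + (2) = 4 -> in agreement
step 4: x = 1*(4) + (1)*(2) + (2) = 8 -> agrees with the record
step 5: x = 1*(8) + (1)*(4) + (2) = 14 -> verified
step 6: x = 1*(14) + (1)*(8) + (2) = 24 -> a discrepancy with the record
Conclusion: step 6 carries the first error; the entry should be x = 24.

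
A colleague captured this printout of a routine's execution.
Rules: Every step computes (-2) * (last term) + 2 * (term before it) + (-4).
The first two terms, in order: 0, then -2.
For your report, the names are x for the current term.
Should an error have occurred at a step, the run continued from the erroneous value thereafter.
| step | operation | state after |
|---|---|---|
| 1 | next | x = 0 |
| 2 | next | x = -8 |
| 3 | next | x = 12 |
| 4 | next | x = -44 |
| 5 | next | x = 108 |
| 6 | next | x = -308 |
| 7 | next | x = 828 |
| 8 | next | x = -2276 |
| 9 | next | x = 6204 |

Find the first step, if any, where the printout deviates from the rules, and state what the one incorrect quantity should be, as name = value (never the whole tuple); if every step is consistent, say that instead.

no error

1. x = -2*(-2) + (2)*(0) + (-4) = 0 (in agreement)
2. x = -2*(0) + (2)*(-2) + (-4) = -8 (checks out)
3. x = -2*(-8) + (2)*(0) + (-4) = 12 (agrees with the printout)
4. x = -2*(12) + (2)*(-8) + (-4) = -44 (checks out)
5. x = -2*(-44) + (2)*(12) + (-4) = 108 (in agreement)
6. x = -2*(108) + (2)*(-44) + (-4) = -308 (matches)
7. x = -2*(-308) + (2)*(108) + (-4) = 828 (in agreement)
8. x = -2*(828) + (2)*(-308) + (-4) = -2276 (consistent with the printout)
9. x = -2*(-2276) + (2)*(828) + (-4) = 6204 (no discrepancy)
The whole run recomputes cleanly — no discrepancies.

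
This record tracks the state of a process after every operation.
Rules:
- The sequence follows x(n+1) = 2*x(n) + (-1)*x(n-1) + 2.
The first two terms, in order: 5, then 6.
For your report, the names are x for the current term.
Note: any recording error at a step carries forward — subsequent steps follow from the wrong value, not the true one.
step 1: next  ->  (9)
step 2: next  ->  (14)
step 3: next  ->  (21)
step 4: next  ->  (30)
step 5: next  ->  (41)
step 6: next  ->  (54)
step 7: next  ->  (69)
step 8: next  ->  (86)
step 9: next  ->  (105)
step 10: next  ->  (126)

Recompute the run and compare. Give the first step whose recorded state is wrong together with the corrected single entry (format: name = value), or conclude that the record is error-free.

Recomputing the run from the initial state:
step 1: x = 9
step 2: x = 14
step 3: x = 21
step 4: x = 30
step 5: x = 41
step 6: x = 54
step 7: x = 69
step 8: x = 86
step 9: x = 105
step 10: x = 126
This matches the record at every step.

no error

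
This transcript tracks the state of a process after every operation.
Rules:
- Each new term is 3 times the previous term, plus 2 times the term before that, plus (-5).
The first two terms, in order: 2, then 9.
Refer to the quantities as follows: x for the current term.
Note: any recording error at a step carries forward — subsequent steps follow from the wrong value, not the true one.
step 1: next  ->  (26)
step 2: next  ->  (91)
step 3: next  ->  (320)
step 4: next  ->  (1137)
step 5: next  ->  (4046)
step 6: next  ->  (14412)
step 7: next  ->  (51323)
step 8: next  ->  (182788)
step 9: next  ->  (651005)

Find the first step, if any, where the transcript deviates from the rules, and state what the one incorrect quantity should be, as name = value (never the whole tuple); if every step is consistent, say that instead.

step 1: x = 3*(9) + (2)*(2) + (-5) = 26 -> checks out
step 2: x = 3*(26) + (2)*(9) + (-5) = 91 -> matches
step 3: x = 3*(91) + (2)*(26) + (-5) = 320 -> exactly as logged
step 4: x = 3*(320) + (2)*(91) + (-5) = 1137 -> in agreement
step 5: x = 3*(1137) + (2)*(320) + (-5) = 4046 -> agrees with the transcript
step 6: x = 3*(4046) + (2)*(1137) + (-5) = 14407 -> the transcript disagrees here
First deviation found at step 6; the corrected entry is x = 14407.

step 6, x = 14407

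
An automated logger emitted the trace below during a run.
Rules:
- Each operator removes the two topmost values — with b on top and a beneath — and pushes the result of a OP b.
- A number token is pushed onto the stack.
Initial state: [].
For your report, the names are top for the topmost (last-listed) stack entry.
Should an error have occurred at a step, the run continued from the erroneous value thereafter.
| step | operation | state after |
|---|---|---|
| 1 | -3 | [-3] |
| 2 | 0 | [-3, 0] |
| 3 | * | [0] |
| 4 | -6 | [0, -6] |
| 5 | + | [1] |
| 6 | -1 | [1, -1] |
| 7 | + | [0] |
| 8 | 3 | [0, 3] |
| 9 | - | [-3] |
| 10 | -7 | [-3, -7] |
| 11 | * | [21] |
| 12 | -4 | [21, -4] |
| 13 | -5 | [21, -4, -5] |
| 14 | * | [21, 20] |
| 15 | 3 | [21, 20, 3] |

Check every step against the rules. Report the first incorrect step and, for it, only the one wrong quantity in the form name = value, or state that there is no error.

step 1: push -3: top = -3 -> checks out
step 2: push 0: top = 0 -> consistent with the trace
step 3: -3 * 0 = 0 -> matches
step 4: push -6: top = -6 -> in agreement
step 5: 0 + -6 = -6 -> this is not what the trace shows
First deviation found at step 5; the corrected entry is top = -6.

step 5, top = -6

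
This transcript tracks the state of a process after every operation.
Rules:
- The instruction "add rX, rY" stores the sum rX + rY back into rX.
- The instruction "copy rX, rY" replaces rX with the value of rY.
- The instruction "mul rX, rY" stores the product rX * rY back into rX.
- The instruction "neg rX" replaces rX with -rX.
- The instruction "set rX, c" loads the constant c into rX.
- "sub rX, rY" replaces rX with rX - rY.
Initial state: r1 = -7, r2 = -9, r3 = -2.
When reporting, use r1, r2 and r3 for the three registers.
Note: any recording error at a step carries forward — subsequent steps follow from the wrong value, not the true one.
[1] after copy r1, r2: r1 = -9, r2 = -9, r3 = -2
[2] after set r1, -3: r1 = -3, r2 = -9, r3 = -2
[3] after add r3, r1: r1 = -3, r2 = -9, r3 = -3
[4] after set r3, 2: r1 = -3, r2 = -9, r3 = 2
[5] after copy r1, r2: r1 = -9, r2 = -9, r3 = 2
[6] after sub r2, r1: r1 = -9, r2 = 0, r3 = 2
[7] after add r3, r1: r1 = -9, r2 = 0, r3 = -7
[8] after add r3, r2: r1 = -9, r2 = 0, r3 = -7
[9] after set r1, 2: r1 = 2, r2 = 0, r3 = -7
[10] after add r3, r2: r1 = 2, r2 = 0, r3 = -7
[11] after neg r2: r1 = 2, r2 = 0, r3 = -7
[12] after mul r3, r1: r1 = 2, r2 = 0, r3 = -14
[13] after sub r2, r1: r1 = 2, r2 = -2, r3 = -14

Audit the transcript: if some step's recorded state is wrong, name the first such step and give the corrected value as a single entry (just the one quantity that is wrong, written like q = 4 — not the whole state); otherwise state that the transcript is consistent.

step 1: r1 = -9 -> verified
step 2: r1 = -3 -> confirmed correct
step 3: r3 = -2 + -3 = -5 -> the transcript has a different value
That makes step 3 the first incorrect line — r3 = -5 is what it should show.

step 3, r3 = -5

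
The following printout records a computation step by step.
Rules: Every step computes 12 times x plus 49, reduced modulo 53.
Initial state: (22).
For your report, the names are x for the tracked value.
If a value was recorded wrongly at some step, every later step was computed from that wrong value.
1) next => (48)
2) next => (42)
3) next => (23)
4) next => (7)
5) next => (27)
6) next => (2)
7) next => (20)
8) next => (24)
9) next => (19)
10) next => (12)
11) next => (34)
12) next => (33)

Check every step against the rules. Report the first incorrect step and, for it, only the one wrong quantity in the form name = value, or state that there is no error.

Recomputing the run from the initial state:
step 1: x = 48
step 2: x = 42
step 3: x = 23
step 4: x = 7
step 5: x = 27
step 6: x = 2
step 7: x = 20
step 8: x = 24
step 9: x = 19
step 10: x = 12
step 11: x = 34
step 12: x = 33
This matches the printout at every step.

no error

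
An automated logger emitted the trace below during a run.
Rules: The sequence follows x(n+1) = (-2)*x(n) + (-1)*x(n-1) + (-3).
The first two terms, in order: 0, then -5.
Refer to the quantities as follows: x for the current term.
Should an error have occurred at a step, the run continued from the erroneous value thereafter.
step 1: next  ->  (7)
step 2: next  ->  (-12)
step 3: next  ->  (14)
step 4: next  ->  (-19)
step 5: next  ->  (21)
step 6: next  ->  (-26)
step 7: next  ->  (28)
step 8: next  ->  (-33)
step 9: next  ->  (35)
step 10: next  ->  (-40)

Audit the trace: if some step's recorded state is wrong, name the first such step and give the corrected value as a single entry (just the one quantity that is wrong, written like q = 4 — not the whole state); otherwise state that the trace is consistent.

Step 1: x = -2*(-5) + (-1)*(0) + (-3) = 7 — verified.
Step 2: x = -2*(7) + (-1)*(-5) + (-3) = -12 — matches.
Step 3: x = -2*(-12) + (-1)*(7) + (-3) = 14 — agrees with the trace.
Step 4: x = -2*(14) + (-1)*(-12) + (-3) = -19 — checks out.
Step 5: x = -2*(-19) + (-1)*(14) + (-3) = 21 — confirmed correct.
Step 6: x = -2*(21) + (-1)*(-19) + (-3) = -26 — verified.
Step 7: x = -2*(-26) + (-1)*(21) + (-3) = 28 — confirmed correct.
Step 8: x = -2*(28) + (-1)*(-26) + (-3) = -33 — verified.
Step 9: x = -2*(-33) + (-1)*(28) + (-3) = 35 — same as recorded.
Step 10: x = -2*(35) + (-1)*(-33) + (-3) = -40 — matches.
All entries verified; no error found.

no error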